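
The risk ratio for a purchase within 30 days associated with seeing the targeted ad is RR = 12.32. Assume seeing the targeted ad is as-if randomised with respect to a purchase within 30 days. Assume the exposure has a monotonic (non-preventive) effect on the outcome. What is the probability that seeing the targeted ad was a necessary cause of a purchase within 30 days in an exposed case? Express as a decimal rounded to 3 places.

Under exogeneity and monotonicity, PN = (RR − 1) / RR = 1 − 1/RR.
PN = (12.32 − 1) / 12.32 = 11.32 / 12.32 ≈ 0.9188

PN ≈ 0.919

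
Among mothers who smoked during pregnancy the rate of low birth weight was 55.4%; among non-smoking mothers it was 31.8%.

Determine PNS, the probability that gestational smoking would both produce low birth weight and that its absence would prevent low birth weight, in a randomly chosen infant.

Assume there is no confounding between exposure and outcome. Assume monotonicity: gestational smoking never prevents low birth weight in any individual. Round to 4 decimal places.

PNS ≈ 0.2360

p₁ = 0.554, p₀ = 0.318.
Under exogeneity and monotonicity, PNS = p₁ − p₀.
PNS = 0.554 − 0.318 = 0.236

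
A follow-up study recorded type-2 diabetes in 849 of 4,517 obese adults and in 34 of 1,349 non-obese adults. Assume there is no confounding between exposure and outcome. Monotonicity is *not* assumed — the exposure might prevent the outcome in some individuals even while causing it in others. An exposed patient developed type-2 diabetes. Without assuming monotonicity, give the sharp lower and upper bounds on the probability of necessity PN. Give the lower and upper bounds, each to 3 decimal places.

0.866 ≤ PN ≤ 1.000

p₁ = P(outcome | exposed) = 849/4517 = 0.18796
p₀ = P(outcome | unexposed) = 34/1349 = 0.025204
Under exogeneity alone the bounds on PN are max{0,(p₁−p₀)/p₁} ≤ PN ≤ min{1,(1−p₀)/p₁}.
  lower = (p₁ − p₀)/p₁ = 0.16275 / 0.18796 ≈ 0.8659
  upper = min{1, (1 − p₀)/p₁} = 0.9748 / 0.18796 ≈ 5.1863 → capped at 1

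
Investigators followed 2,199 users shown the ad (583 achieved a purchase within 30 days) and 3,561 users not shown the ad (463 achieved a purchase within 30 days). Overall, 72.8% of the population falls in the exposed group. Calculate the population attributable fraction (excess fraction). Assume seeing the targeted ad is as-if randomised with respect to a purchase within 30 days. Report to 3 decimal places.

p₁ = P(outcome | exposed) = 583/2199 = 0.26512
p₀ = P(outcome | unexposed) = 463/3561 = 0.13002
Overall risk P(Y=1) = π·p₁ + (1−π)·p₀ = 0.728×0.26512 + 0.272×0.13002 = 0.22837.
Under exogeneity, PAF = [P(Y=1) − p₀] / P(Y=1).
PAF = (0.22837 − 0.13002) / 0.22837 ≈ 0.4307

PAF ≈ 0.431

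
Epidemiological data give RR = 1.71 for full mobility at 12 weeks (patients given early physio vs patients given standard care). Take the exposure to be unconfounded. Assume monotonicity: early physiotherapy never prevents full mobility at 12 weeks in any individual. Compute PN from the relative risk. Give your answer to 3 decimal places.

PN ≈ 0.415

Under exogeneity and monotonicity, PN = (RR − 1) / RR = 1 − 1/RR.
PN = (1.71 − 1) / 1.71 = 0.71 / 1.71 ≈ 0.4152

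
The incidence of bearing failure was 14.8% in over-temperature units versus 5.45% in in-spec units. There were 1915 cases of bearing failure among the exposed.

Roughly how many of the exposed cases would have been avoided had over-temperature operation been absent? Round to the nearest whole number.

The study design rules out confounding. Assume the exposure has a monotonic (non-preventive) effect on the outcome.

p₁ = 0.148, p₀ = 0.0545.
PN = (p₁ − p₀)/p₁ = (0.148 − 0.0545) / 0.148 ≈ 0.63176.
Attributable cases ≈ PN × (exposed cases) = 0.63176 × 1915 ≈ 1209.81.

about 1210 cases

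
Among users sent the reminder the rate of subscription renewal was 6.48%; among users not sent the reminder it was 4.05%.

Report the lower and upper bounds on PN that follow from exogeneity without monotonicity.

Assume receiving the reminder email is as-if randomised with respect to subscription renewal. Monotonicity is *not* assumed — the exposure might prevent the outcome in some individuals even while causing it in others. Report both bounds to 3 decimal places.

p₁ = 0.0648, p₀ = 0.0405.
Under exogeneity alone the bounds on PN are max{0,(p₁−p₀)/p₁} ≤ PN ≤ min{1,(1−p₀)/p₁}.
  lower = (p₁ − p₀)/p₁ = 0.0243 / 0.0648 ≈ 0.3750
  upper = min{1, (1 − p₀)/p₁} = 0.9595 / 0.0648 ≈ 14.8071 → capped at 1

0.375 ≤ PN ≤ 1.000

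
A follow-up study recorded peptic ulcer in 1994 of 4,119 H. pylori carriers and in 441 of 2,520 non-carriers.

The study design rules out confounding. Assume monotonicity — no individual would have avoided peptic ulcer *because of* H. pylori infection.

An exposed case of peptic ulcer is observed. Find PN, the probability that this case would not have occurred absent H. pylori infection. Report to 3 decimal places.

p₁ = P(outcome | exposed) = 1994/4119 = 0.4841
p₀ = P(outcome | unexposed) = 441/2520 = 0.175
Under exogeneity and monotonicity, PN = (p₁ − p₀) / p₁.
PN = (0.4841 − 0.175) / 0.4841 = 0.3091 / 0.4841 ≈ 0.6385

PN ≈ 0.639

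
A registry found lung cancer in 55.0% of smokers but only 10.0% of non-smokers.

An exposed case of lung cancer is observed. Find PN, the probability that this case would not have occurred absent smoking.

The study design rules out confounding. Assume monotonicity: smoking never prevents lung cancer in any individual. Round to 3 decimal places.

PN ≈ 0.818

p₁ = 0.55, p₀ = 0.1.
Under exogeneity and monotonicity, PN = (p₁ − p₀) / p₁.
PN = (0.55 − 0.1) / 0.55 = 0.45 / 0.55 ≈ 0.8182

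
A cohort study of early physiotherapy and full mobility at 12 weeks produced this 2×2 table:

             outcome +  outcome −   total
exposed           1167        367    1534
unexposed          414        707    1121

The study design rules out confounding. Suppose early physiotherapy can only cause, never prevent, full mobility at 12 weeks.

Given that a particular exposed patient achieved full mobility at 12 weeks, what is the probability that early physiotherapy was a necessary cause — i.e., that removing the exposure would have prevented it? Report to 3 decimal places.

PN ≈ 0.515

p₁ = P(outcome | exposed) = 1167/1534 = 0.76076
p₀ = P(outcome | unexposed) = 414/1121 = 0.36931
Under exogeneity and monotonicity, PN = (p₁ − p₀)/p₁.
PN = (0.76076 − 0.36931) / 0.76076 ≈ 0.5145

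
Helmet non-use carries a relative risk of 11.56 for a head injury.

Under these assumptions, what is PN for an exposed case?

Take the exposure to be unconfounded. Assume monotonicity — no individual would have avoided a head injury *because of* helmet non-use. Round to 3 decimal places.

PN ≈ 0.913

Under exogeneity and monotonicity, PN = (RR − 1) / RR = 1 − 1/RR.
PN = (11.56 − 1) / 11.56 = 10.56 / 11.56 ≈ 0.9135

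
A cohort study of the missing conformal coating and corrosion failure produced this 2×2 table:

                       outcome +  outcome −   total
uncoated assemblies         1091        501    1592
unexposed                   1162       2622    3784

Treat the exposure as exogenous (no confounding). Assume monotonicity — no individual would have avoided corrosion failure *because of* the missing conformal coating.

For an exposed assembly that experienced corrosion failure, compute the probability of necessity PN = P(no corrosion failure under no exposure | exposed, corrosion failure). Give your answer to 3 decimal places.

PN ≈ 0.552

p₁ = P(outcome | exposed) = 1091/1592 = 0.6853
p₀ = P(outcome | unexposed) = 1162/3784 = 0.30708
Under exogeneity and monotonicity, PN = (p₁ − p₀)/p₁.
PN = (0.6853 − 0.30708) / 0.6853 ≈ 0.5519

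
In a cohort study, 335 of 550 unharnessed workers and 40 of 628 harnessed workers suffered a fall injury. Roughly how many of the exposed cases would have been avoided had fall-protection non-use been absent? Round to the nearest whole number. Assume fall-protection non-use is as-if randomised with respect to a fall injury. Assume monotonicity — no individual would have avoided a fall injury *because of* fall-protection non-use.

about 300 cases

p₁ = P(outcome | exposed) = 335/550 = 0.60909
p₀ = P(outcome | unexposed) = 40/628 = 0.063694
PN = (p₁ − p₀)/p₁ = (0.60909 − 0.063694) / 0.60909 ≈ 0.89543.
Attributable cases ≈ PN × (exposed cases) = 0.89543 × 335 ≈ 299.97.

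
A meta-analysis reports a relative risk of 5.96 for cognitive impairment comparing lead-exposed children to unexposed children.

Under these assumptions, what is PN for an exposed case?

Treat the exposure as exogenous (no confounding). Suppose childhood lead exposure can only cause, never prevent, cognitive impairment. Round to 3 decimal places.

PN ≈ 0.832

Under exogeneity and monotonicity, PN = (RR − 1) / RR = 1 − 1/RR.
PN = (5.96 − 1) / 5.96 = 4.96 / 5.96 ≈ 0.8322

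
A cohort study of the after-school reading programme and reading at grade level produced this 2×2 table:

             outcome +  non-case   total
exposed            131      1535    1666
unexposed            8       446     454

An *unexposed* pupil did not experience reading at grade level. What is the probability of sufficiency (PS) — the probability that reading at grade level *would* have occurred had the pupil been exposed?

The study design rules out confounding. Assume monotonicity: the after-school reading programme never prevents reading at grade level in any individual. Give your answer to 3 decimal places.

p₁ = P(outcome | exposed) = 131/1666 = 0.078631
p₀ = P(outcome | unexposed) = 8/454 = 0.017621
Under exogeneity and monotonicity, PS = (p₁ − p₀)/(1 − p₀).
PS = (0.078631 − 0.017621) / 0.98238 ≈ 0.0621

PS ≈ 0.062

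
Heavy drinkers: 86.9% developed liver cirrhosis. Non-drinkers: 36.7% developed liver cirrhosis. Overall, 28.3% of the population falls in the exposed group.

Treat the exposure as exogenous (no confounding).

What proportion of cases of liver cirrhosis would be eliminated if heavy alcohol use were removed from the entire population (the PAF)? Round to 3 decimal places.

p₁ = 0.869, p₀ = 0.367.
Overall risk P(Y=1) = π·p₁ + (1−π)·p₀ = 0.283×0.869 + 0.717×0.367 = 0.50907.
Under exogeneity, PAF = [P(Y=1) − p₀] / P(Y=1).
PAF = (0.50907 − 0.367) / 0.50907 ≈ 0.2791

PAF ≈ 0.279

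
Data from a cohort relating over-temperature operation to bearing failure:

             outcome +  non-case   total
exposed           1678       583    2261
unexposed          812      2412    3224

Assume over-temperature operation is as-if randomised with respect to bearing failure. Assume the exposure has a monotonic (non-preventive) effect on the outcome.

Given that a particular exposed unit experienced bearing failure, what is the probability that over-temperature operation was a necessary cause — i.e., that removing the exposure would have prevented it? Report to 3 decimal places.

PN ≈ 0.661

p₁ = P(outcome | exposed) = 1678/2261 = 0.74215
p₀ = P(outcome | unexposed) = 812/3224 = 0.25186
Under exogeneity and monotonicity, PN = (p₁ − p₀)/p₁.
PN = (0.74215 − 0.25186) / 0.74215 ≈ 0.6606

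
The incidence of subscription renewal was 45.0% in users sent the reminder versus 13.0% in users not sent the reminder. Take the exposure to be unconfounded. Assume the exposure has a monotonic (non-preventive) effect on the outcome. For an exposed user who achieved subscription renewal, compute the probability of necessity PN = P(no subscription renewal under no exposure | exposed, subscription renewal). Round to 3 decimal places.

PN ≈ 0.711

p₁ = 0.45, p₀ = 0.13.
Under exogeneity and monotonicity, PN = (p₁ − p₀) / p₁.
PN = (0.45 − 0.13) / 0.45 = 0.32 / 0.45 ≈ 0.7111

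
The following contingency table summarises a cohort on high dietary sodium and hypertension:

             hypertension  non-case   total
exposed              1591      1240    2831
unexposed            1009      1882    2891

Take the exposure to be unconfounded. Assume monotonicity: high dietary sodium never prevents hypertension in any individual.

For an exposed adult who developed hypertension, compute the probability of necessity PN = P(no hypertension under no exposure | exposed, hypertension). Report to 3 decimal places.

PN ≈ 0.379

p₁ = P(outcome | exposed) = 1591/2831 = 0.56199
p₀ = P(outcome | unexposed) = 1009/2891 = 0.34901
Under exogeneity and monotonicity, PN = (p₁ − p₀)/p₁.
PN = (0.56199 − 0.34901) / 0.56199 ≈ 0.3790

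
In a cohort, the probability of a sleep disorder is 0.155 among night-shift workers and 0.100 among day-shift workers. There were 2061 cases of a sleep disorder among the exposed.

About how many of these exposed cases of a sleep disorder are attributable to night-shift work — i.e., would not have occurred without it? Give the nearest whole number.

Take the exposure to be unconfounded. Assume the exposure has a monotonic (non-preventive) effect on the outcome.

Let p₁ = 0.155, p₀ = 0.1.
PN = (p₁ − p₀)/p₁ = (0.155 − 0.1) / 0.155 ≈ 0.35484.
Attributable cases ≈ PN × (exposed cases) = 0.35484 × 2061 ≈ 731.32.

about 731 cases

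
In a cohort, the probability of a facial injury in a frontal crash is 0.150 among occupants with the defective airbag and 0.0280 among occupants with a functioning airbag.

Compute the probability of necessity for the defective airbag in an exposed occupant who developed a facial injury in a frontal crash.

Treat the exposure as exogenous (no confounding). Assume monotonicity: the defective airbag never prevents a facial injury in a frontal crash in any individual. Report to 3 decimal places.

PN ≈ 0.813

Let p₁ = 0.15, p₀ = 0.028.
Under exogeneity and monotonicity, PN = (p₁ − p₀) / p₁.
PN = (0.15 − 0.028) / 0.15 = 0.122 / 0.15 ≈ 0.8133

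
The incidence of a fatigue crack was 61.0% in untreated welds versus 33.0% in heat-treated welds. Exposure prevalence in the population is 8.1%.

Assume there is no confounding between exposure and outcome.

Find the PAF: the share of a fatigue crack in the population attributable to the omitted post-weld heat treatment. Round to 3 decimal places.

p₁ = 0.61, p₀ = 0.33.
Overall risk P(Y=1) = π·p₁ + (1−π)·p₀ = 0.081×0.61 + 0.919×0.33 = 0.35268.
Under exogeneity, PAF = [P(Y=1) − p₀] / P(Y=1).
PAF = (0.35268 − 0.33) / 0.35268 ≈ 0.0643

PAF ≈ 0.064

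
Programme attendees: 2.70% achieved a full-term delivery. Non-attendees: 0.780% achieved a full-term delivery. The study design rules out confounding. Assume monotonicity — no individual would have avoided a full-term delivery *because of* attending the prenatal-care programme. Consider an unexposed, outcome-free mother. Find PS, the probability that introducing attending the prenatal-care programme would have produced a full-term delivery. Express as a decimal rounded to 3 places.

PS ≈ 0.019

p₁ = 0.027, p₀ = 0.0078.
Under exogeneity and monotonicity, PS = (p₁ − p₀) / (1 − p₀).
PS = (0.027 − 0.0078) / (1 − 0.0078) = 0.0192 / 0.9922 ≈ 0.0194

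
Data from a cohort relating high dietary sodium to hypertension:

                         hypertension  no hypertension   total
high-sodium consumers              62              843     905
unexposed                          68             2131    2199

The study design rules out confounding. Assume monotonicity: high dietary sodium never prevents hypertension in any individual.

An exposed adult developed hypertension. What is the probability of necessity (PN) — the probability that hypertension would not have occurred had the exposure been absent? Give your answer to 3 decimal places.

p₁ = P(outcome | exposed) = 62/905 = 0.068508
p₀ = P(outcome | unexposed) = 68/2199 = 0.030923
Under exogeneity and monotonicity, PN = (p₁ − p₀)/p₁.
PN = (0.068508 − 0.030923) / 0.068508 ≈ 0.5486

PN ≈ 0.549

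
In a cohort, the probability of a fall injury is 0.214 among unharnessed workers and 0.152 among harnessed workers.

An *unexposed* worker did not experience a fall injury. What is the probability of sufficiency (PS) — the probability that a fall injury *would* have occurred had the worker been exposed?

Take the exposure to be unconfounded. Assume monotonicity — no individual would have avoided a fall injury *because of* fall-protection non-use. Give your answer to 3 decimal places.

Let p₁ = 0.214, p₀ = 0.152.
Under exogeneity and monotonicity, PS = (p₁ − p₀) / (1 − p₀).
PS = (0.214 − 0.152) / (1 − 0.152) = 0.062 / 0.848 ≈ 0.0731

PS ≈ 0.073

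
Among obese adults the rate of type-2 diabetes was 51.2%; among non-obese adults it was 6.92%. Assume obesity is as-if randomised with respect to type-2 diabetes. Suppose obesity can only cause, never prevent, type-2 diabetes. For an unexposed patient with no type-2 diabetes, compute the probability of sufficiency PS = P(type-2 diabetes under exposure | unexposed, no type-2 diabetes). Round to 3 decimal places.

p₁ = 0.512, p₀ = 0.0692.
Under exogeneity and monotonicity, PS = (p₁ − p₀) / (1 − p₀).
PS = (0.512 − 0.0692) / (1 − 0.0692) = 0.4428 / 0.9308 ≈ 0.4757

PS ≈ 0.476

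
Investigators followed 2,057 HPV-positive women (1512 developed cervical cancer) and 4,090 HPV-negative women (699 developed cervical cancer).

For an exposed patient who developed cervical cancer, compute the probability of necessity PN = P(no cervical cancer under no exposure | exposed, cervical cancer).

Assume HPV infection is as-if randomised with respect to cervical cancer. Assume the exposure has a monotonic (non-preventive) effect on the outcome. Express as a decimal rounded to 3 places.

p₁ = P(outcome | exposed) = 1512/2057 = 0.73505
p₀ = P(outcome | unexposed) = 699/4090 = 0.1709
Under exogeneity and monotonicity, PN = (p₁ − p₀) / p₁.
PN = (0.73505 − 0.1709) / 0.73505 = 0.56415 / 0.73505 ≈ 0.7675

PN ≈ 0.767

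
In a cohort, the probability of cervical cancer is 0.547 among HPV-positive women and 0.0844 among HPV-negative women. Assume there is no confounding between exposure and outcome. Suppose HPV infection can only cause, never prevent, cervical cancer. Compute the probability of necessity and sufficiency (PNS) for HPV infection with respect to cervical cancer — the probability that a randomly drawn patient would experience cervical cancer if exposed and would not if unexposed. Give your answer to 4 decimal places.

PNS ≈ 0.4626

Let p₁ = 0.547, p₀ = 0.0844.
Under exogeneity and monotonicity, PNS = p₁ − p₀.
PNS = 0.547 − 0.0844 = 0.4626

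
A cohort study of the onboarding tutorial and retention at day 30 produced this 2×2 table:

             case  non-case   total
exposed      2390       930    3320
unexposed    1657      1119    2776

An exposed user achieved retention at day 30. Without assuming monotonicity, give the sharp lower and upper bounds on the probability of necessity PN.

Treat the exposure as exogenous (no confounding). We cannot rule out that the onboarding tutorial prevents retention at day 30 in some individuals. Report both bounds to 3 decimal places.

p₁ = P(outcome | exposed) = 2390/3320 = 0.71988
p₀ = P(outcome | unexposed) = 1657/2776 = 0.5969
Under exogeneity alone the bounds on PN are max{0,(p₁−p₀)/p₁} ≤ PN ≤ min{1,(1−p₀)/p₁}.
  lower = (p₁ − p₀)/p₁ = 0.12298 / 0.71988 ≈ 0.1708
  upper = min{1, (1 − p₀)/p₁} = 0.4031 / 0.71988 ≈ 0.5600

0.171 ≤ PN ≤ 0.560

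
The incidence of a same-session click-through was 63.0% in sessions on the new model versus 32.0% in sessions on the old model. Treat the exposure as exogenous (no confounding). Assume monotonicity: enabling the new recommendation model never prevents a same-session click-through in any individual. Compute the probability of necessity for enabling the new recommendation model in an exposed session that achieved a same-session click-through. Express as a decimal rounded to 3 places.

p₁ = 0.63, p₀ = 0.32.
Under exogeneity and monotonicity, PN = (p₁ − p₀) / p₁.
PN = (0.63 − 0.32) / 0.63 = 0.31 / 0.63 ≈ 0.4921

PN ≈ 0.492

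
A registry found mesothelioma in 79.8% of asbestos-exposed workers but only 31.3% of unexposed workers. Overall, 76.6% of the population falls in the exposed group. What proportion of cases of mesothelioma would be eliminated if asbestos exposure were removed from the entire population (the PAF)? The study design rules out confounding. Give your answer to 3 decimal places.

PAF ≈ 0.543

p₁ = 0.798, p₀ = 0.313.
Overall risk P(Y=1) = π·p₁ + (1−π)·p₀ = 0.766×0.798 + 0.234×0.313 = 0.68451.
Under exogeneity, PAF = [P(Y=1) − p₀] / P(Y=1).
PAF = (0.68451 − 0.313) / 0.68451 ≈ 0.5427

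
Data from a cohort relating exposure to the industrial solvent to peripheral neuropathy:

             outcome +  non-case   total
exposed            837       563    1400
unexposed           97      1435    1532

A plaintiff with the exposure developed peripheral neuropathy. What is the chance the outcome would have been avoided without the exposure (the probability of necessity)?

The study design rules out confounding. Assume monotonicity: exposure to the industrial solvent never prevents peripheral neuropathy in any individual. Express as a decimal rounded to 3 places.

PN ≈ 0.894

p₁ = P(outcome | exposed) = 837/1400 = 0.59786
p₀ = P(outcome | unexposed) = 97/1532 = 0.063316
Under exogeneity and monotonicity, PN = (p₁ − p₀)/p₁.
PN = (0.59786 − 0.063316) / 0.59786 ≈ 0.8941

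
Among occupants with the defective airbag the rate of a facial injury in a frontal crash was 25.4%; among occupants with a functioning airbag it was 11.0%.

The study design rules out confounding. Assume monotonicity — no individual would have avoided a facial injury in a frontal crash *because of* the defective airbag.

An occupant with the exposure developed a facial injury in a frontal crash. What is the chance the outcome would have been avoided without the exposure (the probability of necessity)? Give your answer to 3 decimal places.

p₁ = 0.254, p₀ = 0.11.
Under exogeneity and monotonicity, PN = (p₁ − p₀) / p₁.
PN = (0.254 − 0.11) / 0.254 = 0.144 / 0.254 ≈ 0.5669

PN ≈ 0.567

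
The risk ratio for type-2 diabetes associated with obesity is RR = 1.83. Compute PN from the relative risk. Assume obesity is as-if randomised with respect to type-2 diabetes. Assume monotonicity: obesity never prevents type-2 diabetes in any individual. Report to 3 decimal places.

PN ≈ 0.454

Under exogeneity and monotonicity, PN = (RR − 1) / RR = 1 − 1/RR.
PN = (1.83 − 1) / 1.83 = 0.83 / 1.83 ≈ 0.4536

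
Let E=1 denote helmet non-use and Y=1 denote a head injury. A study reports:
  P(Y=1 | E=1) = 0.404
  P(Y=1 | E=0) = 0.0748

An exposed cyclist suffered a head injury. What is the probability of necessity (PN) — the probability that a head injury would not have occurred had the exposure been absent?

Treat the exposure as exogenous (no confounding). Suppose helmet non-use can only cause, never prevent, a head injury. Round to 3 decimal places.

Let p₁ = 0.404, p₀ = 0.0748.
Under exogeneity and monotonicity, PN = (p₁ − p₀) / p₁.
PN = (0.404 − 0.0748) / 0.404 = 0.3292 / 0.404 ≈ 0.8149

PN ≈ 0.815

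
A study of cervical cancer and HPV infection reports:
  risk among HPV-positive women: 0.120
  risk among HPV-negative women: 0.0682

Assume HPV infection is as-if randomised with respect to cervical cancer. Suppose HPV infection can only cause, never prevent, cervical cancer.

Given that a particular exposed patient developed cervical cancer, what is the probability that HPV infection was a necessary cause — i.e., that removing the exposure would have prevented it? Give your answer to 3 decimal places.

Let p₁ = 0.12, p₀ = 0.0682.
Under exogeneity and monotonicity, PN = (p₁ − p₀) / p₁.
PN = (0.12 − 0.0682) / 0.12 = 0.0518 / 0.12 ≈ 0.4317

PN ≈ 0.432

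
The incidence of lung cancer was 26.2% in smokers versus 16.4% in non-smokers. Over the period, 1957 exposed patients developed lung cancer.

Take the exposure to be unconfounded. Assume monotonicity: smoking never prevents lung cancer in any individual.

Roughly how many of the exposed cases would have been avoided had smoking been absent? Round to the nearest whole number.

p₁ = 0.262, p₀ = 0.164.
PN = (p₁ − p₀)/p₁ = (0.262 − 0.164) / 0.262 ≈ 0.37405.
Attributable cases ≈ PN × (exposed cases) = 0.37405 × 1957 ≈ 732.01.

about 732 cases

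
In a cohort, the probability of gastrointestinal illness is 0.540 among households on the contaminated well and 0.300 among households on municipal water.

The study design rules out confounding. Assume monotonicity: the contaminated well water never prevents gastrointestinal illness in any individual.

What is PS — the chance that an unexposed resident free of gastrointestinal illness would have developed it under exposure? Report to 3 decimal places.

Let p₁ = 0.54, p₀ = 0.3.
Under exogeneity and monotonicity, PS = (p₁ − p₀) / (1 − p₀).
PS = (0.54 − 0.3) / (1 − 0.3) = 0.24 / 0.7 ≈ 0.3429

PS ≈ 0.343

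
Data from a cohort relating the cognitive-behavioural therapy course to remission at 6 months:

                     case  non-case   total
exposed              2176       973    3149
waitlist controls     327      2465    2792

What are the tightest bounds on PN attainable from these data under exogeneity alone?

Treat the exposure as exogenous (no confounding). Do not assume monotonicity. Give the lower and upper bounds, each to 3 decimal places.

p₁ = P(outcome | exposed) = 2176/3149 = 0.69101
p₀ = P(outcome | unexposed) = 327/2792 = 0.11712
Under exogeneity alone the bounds on PN are max{0,(p₁−p₀)/p₁} ≤ PN ≤ min{1,(1−p₀)/p₁}.
  lower = (p₁ − p₀)/p₁ = 0.57389 / 0.69101 ≈ 0.8305
  upper = min{1, (1 − p₀)/p₁} = 0.88288 / 0.69101 ≈ 1.2777 → capped at 1

0.831 ≤ PN ≤ 1.000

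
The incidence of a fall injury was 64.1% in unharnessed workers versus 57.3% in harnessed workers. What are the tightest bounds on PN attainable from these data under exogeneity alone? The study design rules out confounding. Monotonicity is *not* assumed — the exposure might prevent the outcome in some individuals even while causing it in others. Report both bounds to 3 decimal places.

0.106 ≤ PN ≤ 0.666

p₁ = 0.641, p₀ = 0.573.
Under exogeneity alone the bounds on PN are max{0,(p₁−p₀)/p₁} ≤ PN ≤ min{1,(1−p₀)/p₁}.
  lower = (p₁ − p₀)/p₁ = 0.068 / 0.641 ≈ 0.1061
  upper = min{1, (1 − p₀)/p₁} = 0.427 / 0.641 ≈ 0.6661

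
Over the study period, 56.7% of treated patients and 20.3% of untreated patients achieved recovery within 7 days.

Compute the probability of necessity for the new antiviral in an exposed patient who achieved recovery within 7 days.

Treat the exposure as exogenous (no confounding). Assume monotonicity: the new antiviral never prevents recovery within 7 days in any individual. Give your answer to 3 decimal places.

PN ≈ 0.642

p₁ = 0.567, p₀ = 0.203.
Under exogeneity and monotonicity, PN = (p₁ − p₀) / p₁.
PN = (0.567 − 0.203) / 0.567 = 0.364 / 0.567 ≈ 0.6420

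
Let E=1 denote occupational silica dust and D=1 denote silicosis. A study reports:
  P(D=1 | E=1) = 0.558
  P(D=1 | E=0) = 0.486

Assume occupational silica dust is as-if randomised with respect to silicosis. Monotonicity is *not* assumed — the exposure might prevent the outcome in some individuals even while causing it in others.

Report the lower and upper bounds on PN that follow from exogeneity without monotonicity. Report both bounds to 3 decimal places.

Let p₁ = 0.558, p₀ = 0.486.
Under exogeneity alone the bounds on PN are max{0,(p₁−p₀)/p₁} ≤ PN ≤ min{1,(1−p₀)/p₁}.
  lower = (p₁ − p₀)/p₁ = 0.072 / 0.558 ≈ 0.1290
  upper = min{1, (1 − p₀)/p₁} = 0.514 / 0.558 ≈ 0.9211

0.129 ≤ PN ≤ 0.921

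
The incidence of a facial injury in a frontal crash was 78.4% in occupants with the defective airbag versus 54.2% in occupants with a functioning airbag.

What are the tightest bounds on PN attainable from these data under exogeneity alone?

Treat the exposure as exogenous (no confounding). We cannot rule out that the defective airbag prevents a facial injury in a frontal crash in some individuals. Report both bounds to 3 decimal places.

0.309 ≤ PN ≤ 0.584

p₁ = 0.784, p₀ = 0.542.
Under exogeneity alone the bounds on PN are max{0,(p₁−p₀)/p₁} ≤ PN ≤ min{1,(1−p₀)/p₁}.
  lower = (p₁ − p₀)/p₁ = 0.242 / 0.784 ≈ 0.3087
  upper = min{1, (1 − p₀)/p₁} = 0.458 / 0.784 ≈ 0.5842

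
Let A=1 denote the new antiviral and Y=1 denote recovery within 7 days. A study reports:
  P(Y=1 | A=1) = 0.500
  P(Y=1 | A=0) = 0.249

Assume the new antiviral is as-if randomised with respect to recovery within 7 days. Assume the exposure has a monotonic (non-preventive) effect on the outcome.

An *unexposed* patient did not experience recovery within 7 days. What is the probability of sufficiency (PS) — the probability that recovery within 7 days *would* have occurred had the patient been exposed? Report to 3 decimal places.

PS ≈ 0.334

Let p₁ = 0.5, p₀ = 0.249.
Under exogeneity and monotonicity, PS = (p₁ − p₀) / (1 − p₀).
PS = (0.5 − 0.249) / (1 − 0.249) = 0.251 / 0.751 ≈ 0.3342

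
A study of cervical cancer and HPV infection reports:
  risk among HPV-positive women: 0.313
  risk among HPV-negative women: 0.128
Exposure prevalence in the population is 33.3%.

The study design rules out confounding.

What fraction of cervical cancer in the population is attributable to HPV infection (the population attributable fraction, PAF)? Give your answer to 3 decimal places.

Let p₁ = 0.313, p₀ = 0.128.
Overall risk P(Y=1) = π·p₁ + (1−π)·p₀ = 0.333×0.313 + 0.667×0.128 = 0.1896.
Under exogeneity, PAF = [P(Y=1) − p₀] / P(Y=1).
PAF = (0.1896 − 0.128) / 0.1896 ≈ 0.3249

PAF ≈ 0.325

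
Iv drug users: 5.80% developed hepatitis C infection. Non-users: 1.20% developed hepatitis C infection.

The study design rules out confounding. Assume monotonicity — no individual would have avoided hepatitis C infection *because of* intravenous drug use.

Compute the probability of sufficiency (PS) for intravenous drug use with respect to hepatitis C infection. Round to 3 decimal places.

PS ≈ 0.047

p₁ = 0.058, p₀ = 0.012.
Under exogeneity and monotonicity, PS = (p₁ − p₀) / (1 − p₀).
PS = (0.058 − 0.012) / (1 − 0.012) = 0.046 / 0.988 ≈ 0.0466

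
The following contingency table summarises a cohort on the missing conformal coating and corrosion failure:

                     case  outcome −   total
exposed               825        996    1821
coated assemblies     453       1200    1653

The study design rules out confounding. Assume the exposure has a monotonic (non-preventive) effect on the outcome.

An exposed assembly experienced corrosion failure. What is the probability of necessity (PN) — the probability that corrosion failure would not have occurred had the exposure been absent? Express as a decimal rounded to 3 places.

p₁ = P(outcome | exposed) = 825/1821 = 0.45305
p₀ = P(outcome | unexposed) = 453/1653 = 0.27405
Under exogeneity and monotonicity, PN = (p₁ − p₀)/p₁.
PN = (0.45305 − 0.27405) / 0.45305 ≈ 0.3951

PN ≈ 0.395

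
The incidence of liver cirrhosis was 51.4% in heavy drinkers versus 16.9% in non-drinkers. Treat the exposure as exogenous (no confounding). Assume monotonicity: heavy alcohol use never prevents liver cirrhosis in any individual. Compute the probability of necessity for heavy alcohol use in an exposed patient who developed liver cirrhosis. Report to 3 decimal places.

p₁ = 0.514, p₀ = 0.169.
Under exogeneity and monotonicity, PN = (p₁ − p₀) / p₁.
PN = (0.514 − 0.169) / 0.514 = 0.345 / 0.514 ≈ 0.6712

PN ≈ 0.671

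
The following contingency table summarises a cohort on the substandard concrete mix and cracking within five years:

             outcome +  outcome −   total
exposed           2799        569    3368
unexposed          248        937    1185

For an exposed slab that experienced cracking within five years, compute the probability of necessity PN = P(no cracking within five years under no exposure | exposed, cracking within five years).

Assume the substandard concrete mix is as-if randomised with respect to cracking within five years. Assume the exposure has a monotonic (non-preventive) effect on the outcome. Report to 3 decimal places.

PN ≈ 0.748

p₁ = P(outcome | exposed) = 2799/3368 = 0.83106
p₀ = P(outcome | unexposed) = 248/1185 = 0.20928
Under exogeneity and monotonicity, PN = (p₁ − p₀)/p₁.
PN = (0.83106 − 0.20928) / 0.83106 ≈ 0.7482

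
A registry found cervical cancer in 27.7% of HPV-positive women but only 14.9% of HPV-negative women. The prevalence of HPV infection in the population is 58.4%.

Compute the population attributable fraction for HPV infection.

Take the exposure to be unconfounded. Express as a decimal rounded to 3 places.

PAF ≈ 0.334

p₁ = 0.277, p₀ = 0.149.
Overall risk P(Y=1) = π·p₁ + (1−π)·p₀ = 0.584×0.277 + 0.416×0.149 = 0.22375.
Under exogeneity, PAF = [P(Y=1) − p₀] / P(Y=1).
PAF = (0.22375 − 0.149) / 0.22375 ≈ 0.3341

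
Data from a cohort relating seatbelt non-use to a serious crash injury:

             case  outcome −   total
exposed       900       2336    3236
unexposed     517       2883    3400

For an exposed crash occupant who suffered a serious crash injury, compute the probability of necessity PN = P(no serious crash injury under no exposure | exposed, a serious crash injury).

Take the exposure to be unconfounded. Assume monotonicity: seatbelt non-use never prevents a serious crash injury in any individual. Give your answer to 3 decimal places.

PN ≈ 0.453

p₁ = P(outcome | exposed) = 900/3236 = 0.27812
p₀ = P(outcome | unexposed) = 517/3400 = 0.15206
Under exogeneity and monotonicity, PN = (p₁ − p₀) / p₁.
PN = (0.27812 − 0.15206) / 0.27812 = 0.12606 / 0.27812 ≈ 0.4533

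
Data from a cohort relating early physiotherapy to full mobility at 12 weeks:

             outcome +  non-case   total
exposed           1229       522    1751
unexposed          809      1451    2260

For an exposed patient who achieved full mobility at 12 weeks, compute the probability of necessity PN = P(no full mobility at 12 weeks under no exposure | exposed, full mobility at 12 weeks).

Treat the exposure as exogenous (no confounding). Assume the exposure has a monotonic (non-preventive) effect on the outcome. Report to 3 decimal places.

p₁ = P(outcome | exposed) = 1229/1751 = 0.70188
p₀ = P(outcome | unexposed) = 809/2260 = 0.35796
Under exogeneity and monotonicity, PN = (p₁ − p₀) / p₁.
PN = (0.70188 − 0.35796) / 0.70188 = 0.34392 / 0.70188 ≈ 0.4900

PN ≈ 0.490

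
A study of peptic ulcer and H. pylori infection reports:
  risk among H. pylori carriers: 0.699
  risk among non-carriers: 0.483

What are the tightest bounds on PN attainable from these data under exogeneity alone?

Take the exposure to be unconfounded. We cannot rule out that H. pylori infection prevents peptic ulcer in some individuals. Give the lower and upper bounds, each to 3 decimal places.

Let p₁ = 0.699, p₀ = 0.483.
Under exogeneity alone the bounds on PN are max{0,(p₁−p₀)/p₁} ≤ PN ≤ min{1,(1−p₀)/p₁}.
  lower = (p₁ − p₀)/p₁ = 0.216 / 0.699 ≈ 0.3090
  upper = min{1, (1 − p₀)/p₁} = 0.517 / 0.699 ≈ 0.7396

0.309 ≤ PN ≤ 0.740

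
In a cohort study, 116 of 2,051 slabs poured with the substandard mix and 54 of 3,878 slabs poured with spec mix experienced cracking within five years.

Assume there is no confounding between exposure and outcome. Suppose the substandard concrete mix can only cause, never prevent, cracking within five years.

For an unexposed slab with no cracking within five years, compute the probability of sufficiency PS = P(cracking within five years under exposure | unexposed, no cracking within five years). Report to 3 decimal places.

p₁ = P(outcome | exposed) = 116/2051 = 0.056558
p₀ = P(outcome | unexposed) = 54/3878 = 0.013925
Under exogeneity and monotonicity, PS = (p₁ − p₀) / (1 − p₀).
PS = (0.056558 − 0.013925) / (1 − 0.013925) = 0.042633 / 0.98608 ≈ 0.0432

PS ≈ 0.043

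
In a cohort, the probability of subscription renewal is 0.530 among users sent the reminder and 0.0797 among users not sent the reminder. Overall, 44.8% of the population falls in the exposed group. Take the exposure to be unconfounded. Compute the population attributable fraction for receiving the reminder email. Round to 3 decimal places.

Let p₁ = 0.53, p₀ = 0.0797.
Overall risk P(Y=1) = π·p₁ + (1−π)·p₀ = 0.448×0.53 + 0.552×0.0797 = 0.28143.
Under exogeneity, PAF = [P(Y=1) − p₀] / P(Y=1).
PAF = (0.28143 − 0.0797) / 0.28143 ≈ 0.7168

PAF ≈ 0.717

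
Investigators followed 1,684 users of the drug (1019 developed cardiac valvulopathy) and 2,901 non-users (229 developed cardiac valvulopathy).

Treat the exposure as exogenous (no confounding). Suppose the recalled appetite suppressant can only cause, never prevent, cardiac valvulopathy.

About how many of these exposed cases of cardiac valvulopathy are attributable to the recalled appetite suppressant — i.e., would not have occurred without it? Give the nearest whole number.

about 886 cases

p₁ = P(outcome | exposed) = 1019/1684 = 0.60511
p₀ = P(outcome | unexposed) = 229/2901 = 0.078938
PN = (p₁ − p₀)/p₁ = (0.60511 − 0.078938) / 0.60511 ≈ 0.86955.
Attributable cases ≈ PN × (exposed cases) = 0.86955 × 1019 ≈ 886.07.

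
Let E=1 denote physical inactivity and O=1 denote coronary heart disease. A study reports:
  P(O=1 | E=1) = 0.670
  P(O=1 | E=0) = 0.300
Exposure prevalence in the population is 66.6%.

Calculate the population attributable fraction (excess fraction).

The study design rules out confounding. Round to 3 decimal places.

PAF ≈ 0.451

Let p₁ = 0.67, p₀ = 0.3.
Overall risk P(Y=1) = π·p₁ + (1−π)·p₀ = 0.666×0.67 + 0.334×0.3 = 0.54642.
Under exogeneity, PAF = [P(Y=1) − p₀] / P(Y=1).
PAF = (0.54642 − 0.3) / 0.54642 ≈ 0.4510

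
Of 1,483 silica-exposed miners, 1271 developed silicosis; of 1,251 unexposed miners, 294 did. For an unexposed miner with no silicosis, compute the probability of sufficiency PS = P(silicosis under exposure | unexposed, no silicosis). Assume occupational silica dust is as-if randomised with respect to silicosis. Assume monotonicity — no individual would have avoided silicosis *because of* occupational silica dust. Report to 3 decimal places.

p₁ = P(outcome | exposed) = 1271/1483 = 0.85705
p₀ = P(outcome | unexposed) = 294/1251 = 0.23501
Under exogeneity and monotonicity, PS = (p₁ − p₀) / (1 − p₀).
PS = (0.85705 − 0.23501) / (1 − 0.23501) = 0.62203 / 0.76499 ≈ 0.8131

PS ≈ 0.813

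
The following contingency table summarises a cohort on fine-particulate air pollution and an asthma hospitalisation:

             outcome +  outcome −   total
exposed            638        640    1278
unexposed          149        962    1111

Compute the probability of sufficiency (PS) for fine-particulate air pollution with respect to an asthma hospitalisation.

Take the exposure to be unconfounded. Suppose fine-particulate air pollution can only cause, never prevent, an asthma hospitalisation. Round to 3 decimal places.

p₁ = P(outcome | exposed) = 638/1278 = 0.49922
p₀ = P(outcome | unexposed) = 149/1111 = 0.13411
Under exogeneity and monotonicity, PS = (p₁ − p₀)/(1 − p₀).
PS = (0.49922 − 0.13411) / 0.86589 ≈ 0.4217

PS ≈ 0.422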